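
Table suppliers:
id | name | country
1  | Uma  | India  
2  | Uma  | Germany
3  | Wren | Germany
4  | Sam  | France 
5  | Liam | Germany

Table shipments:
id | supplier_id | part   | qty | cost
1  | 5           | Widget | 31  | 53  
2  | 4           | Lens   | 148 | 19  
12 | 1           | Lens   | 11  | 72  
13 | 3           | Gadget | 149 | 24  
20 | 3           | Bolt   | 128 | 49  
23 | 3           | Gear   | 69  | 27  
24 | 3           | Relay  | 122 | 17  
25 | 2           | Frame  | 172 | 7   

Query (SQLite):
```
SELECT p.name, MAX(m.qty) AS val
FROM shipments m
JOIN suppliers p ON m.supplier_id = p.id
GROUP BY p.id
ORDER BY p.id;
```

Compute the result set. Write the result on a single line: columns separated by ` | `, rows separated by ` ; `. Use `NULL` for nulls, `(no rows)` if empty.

Uma | 11 ; Uma | 172 ; Wren | 149 ; Sam | 148 ; Liam | 31

Join each shipments row to its suppliers via supplier_id.
Group joined rows by suppliers.id; compute MAX(m.qty) per group.
  1: ids {12} → MAX(m.qty)=11
  2: ids {25} → MAX(m.qty)=172
  3: ids {13, 20, 23, 24} → MAX(m.qty)=149
  4: ids {2} → MAX(m.qty)=148
  5: ids {1} → MAX(m.qty)=31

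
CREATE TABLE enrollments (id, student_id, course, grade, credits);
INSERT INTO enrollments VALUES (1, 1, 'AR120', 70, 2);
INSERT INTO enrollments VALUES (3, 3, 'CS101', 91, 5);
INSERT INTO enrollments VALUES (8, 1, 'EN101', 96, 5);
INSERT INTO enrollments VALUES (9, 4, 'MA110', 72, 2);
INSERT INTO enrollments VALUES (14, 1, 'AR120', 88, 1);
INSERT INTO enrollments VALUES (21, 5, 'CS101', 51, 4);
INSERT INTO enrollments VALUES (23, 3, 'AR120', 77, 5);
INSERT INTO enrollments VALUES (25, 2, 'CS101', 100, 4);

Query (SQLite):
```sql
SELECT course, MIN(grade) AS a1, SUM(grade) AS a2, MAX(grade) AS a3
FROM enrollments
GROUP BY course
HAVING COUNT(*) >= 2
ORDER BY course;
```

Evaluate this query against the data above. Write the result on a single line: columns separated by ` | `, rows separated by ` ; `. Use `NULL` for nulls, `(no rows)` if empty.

AR120 | 70 | 235 | 88 ; CS101 | 51 | 242 | 100

Group enrollments by course.
Per group compute: MIN(grade), SUM(grade), MAX(grade).
HAVING: drop groups with fewer than 2 rows.
  AR120: ids {1, 14, 23} → MIN(grade)=70, SUM(grade)=235, MAX(grade)=88
  CS101: ids {3, 21, 25} → MIN(grade)=51, SUM(grade)=242, MAX(grade)=100
  EN101: ids {8} → MIN(grade)=96, SUM(grade)=96, MAX(grade)=96
  MA110: ids {9} → MIN(grade)=72, SUM(grade)=72, MAX(grade)=72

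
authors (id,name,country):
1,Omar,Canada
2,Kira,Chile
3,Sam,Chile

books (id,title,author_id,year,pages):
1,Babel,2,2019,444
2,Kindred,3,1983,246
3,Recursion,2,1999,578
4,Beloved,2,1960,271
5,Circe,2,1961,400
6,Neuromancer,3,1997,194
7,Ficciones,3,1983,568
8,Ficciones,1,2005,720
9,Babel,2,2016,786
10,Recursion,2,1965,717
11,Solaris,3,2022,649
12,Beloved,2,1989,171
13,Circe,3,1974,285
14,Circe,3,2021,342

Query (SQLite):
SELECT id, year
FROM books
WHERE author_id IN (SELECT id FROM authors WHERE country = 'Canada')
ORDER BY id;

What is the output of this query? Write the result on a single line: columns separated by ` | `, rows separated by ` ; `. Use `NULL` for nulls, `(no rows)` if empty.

Inner query: authors.id where country = 'Canada'.
Outer: keep books rows whose author_id is in that set.
Inner query → {1}

8 | 2005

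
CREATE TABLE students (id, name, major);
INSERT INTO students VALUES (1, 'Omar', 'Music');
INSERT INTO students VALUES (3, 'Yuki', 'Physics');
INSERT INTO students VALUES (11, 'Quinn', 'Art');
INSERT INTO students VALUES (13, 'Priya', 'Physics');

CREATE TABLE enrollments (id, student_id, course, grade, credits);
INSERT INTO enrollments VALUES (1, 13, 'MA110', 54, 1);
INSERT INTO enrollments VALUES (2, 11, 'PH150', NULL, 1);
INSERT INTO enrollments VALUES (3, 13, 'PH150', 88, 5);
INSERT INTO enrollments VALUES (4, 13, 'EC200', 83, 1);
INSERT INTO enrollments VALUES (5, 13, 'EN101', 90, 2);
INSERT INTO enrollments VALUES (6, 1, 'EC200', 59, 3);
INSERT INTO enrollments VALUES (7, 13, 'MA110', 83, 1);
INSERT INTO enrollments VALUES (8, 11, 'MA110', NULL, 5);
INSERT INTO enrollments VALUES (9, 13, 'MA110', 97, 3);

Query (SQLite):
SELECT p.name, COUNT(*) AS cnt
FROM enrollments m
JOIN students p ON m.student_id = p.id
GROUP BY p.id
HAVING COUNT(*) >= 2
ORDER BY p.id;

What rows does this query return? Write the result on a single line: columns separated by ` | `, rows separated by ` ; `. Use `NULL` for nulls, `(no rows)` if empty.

Quinn | 2 ; Priya | 6

Join each enrollments row to its students via student_id.
Group joined rows by students.id; compute COUNT(*) per group.
HAVING: keep groups with count ≥ 2.
  1: ids {6} → COUNT(*)=1
  11: ids {2, 8} → COUNT(*)=2
  13: ids {1, 3, 4, 5, 7, 9} → COUNT(*)=6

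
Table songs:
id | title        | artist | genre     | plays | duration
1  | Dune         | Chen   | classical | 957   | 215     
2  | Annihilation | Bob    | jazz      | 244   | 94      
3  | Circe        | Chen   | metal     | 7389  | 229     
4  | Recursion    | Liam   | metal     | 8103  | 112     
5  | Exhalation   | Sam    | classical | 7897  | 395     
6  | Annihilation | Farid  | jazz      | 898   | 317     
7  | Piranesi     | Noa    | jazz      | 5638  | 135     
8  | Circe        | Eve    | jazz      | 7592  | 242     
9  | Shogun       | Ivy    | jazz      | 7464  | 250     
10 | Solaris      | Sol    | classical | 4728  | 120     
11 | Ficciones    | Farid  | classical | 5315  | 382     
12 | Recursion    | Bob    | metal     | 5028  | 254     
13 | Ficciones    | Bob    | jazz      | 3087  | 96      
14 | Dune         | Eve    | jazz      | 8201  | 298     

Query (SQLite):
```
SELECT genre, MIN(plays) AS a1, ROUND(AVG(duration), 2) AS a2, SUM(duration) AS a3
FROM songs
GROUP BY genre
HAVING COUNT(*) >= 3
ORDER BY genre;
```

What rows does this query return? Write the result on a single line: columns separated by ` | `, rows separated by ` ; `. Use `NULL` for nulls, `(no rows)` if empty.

Group songs by genre.
Per group compute: MIN(plays), ROUND(AVG(duration), 2), SUM(duration).
HAVING: drop groups with fewer than 3 rows.
  classical: ids {1, 5, 10, 11} → MIN(plays)=957, ROUND(AVG(duration), 2)=278, SUM(duration)=1112
  jazz: ids {2, 6, 7, 8, 9, 13, 14} → MIN(plays)=244, ROUND(AVG(duration), 2)=204.57, SUM(duration)=1432
  metal: ids {3, 4, 12} → MIN(plays)=5028, ROUND(AVG(duration), 2)=198.33, SUM(duration)=595

classical | 957 | 278 | 1112 ; jazz | 244 | 204.57 | 1432 ; metal | 5028 | 198.33 | 595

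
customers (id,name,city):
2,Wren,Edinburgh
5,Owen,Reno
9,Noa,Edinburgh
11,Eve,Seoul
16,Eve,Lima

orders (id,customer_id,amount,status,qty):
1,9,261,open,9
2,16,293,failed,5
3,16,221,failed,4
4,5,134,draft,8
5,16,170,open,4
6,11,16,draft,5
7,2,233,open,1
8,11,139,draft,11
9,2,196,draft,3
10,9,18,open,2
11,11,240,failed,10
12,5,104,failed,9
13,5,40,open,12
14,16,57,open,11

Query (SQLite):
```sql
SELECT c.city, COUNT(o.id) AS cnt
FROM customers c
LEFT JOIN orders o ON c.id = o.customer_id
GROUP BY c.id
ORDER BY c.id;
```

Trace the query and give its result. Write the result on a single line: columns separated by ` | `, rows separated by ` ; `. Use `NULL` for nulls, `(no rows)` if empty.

LEFT JOIN keeps every customers row; unmatched ones get NULL for orders columns.
Group by customers.id and compute COUNT(o.id). COUNT(col) of an all-NULL group is 0.
  2: ids {7, 9} → COUNT(o.id)=2
  5: ids {4, 12, 13} → COUNT(o.id)=3
  9: ids {1, 10} → COUNT(o.id)=2
  11: ids {6, 8, 11} → COUNT(o.id)=3
  16: ids {2, 3, 5, 14} → COUNT(o.id)=4

Edinburgh | 2 ; Reno | 3 ; Edinburgh | 2 ; Seoul | 3 ; Lima | 4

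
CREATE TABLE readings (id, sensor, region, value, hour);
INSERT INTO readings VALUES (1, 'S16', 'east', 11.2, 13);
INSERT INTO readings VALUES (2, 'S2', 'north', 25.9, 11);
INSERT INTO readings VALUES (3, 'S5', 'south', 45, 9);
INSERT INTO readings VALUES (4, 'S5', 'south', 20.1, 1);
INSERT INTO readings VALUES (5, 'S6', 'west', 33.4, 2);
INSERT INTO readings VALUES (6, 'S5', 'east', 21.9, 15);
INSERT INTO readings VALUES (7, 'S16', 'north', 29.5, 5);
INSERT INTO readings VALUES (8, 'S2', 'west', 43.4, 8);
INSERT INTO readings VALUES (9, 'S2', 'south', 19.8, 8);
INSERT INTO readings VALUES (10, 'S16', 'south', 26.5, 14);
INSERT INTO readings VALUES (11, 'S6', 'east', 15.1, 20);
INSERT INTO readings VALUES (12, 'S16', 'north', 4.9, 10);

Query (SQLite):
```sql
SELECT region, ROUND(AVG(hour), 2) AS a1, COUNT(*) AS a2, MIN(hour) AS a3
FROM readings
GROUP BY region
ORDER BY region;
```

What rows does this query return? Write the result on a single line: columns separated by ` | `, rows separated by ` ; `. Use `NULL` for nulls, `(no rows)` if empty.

east | 16 | 3 | 13 ; north | 8.67 | 3 | 5 ; south | 8 | 4 | 1 ; west | 5 | 2 | 2

Group readings by region.
Per group compute: ROUND(AVG(hour), 2), COUNT(*), MIN(hour).
  east: ids {1, 6, 11} → ROUND(AVG(hour), 2)=16, COUNT(*)=3, MIN(hour)=13
  north: ids {2, 7, 12} → ROUND(AVG(hour), 2)=8.67, COUNT(*)=3, MIN(hour)=5
  south: ids {3, 4, 9, 10} → ROUND(AVG(hour), 2)=8, COUNT(*)=4, MIN(hour)=1
  west: ids {5, 8} → ROUND(AVG(hour), 2)=5, COUNT(*)=2, MIN(hour)=2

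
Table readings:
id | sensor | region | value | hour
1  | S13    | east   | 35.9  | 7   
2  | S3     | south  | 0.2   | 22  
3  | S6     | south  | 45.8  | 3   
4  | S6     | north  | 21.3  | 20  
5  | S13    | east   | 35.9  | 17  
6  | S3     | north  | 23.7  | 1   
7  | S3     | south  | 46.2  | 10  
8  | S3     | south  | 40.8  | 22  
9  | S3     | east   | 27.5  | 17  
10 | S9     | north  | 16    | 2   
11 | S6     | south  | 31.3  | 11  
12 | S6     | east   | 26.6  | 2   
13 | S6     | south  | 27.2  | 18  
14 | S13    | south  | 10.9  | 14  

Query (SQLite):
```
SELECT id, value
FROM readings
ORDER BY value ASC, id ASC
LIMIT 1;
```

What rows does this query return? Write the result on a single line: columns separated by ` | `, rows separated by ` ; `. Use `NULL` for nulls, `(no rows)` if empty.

2 | 0.2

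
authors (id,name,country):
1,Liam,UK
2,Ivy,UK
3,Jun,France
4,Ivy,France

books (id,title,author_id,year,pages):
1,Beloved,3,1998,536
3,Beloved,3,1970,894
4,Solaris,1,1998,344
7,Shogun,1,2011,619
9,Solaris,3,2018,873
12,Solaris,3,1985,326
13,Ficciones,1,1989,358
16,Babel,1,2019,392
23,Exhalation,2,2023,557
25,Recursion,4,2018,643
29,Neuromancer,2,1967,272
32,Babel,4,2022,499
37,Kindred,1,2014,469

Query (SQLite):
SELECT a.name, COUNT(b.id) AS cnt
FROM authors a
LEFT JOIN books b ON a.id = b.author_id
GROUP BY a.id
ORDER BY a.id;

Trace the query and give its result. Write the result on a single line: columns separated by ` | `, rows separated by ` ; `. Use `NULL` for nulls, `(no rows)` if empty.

LEFT JOIN keeps every authors row; unmatched ones get NULL for books columns.
Group by authors.id and compute COUNT(b.id). COUNT(col) of an all-NULL group is 0.
  1: ids {4, 7, 13, 16, 37} → COUNT(b.id)=5
  2: ids {23, 29} → COUNT(b.id)=2
  3: ids {1, 3, 9, 12} → COUNT(b.id)=4
  4: ids {25, 32} → COUNT(b.id)=2

Liam | 5 ; Ivy | 2 ; Jun | 4 ; Ivy | 2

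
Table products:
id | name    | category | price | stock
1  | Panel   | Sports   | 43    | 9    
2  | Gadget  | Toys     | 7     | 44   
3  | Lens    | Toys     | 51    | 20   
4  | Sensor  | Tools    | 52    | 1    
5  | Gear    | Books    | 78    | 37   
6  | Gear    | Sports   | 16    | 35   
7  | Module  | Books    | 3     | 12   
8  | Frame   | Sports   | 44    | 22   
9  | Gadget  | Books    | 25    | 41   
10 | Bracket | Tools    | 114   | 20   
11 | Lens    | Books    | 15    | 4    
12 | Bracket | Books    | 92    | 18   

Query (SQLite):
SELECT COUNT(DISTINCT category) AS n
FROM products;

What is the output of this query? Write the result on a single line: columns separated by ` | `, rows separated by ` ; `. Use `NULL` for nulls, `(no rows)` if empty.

4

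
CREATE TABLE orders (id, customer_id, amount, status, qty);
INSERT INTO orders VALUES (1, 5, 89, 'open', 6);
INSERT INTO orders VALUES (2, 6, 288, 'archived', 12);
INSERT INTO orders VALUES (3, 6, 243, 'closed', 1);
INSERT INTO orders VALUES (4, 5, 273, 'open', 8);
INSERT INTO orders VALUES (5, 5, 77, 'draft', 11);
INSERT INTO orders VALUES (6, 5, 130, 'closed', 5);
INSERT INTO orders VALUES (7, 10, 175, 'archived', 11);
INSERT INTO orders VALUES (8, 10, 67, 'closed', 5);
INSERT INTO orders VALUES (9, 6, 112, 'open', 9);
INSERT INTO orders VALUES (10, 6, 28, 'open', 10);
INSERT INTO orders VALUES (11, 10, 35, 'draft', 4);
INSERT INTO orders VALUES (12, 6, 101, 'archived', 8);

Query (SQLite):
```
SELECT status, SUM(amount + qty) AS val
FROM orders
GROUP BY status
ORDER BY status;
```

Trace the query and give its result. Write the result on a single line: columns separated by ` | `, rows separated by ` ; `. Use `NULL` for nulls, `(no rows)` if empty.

archived | 595 ; closed | 451 ; draft | 127 ; open | 535

For each row compute amount + qty.
Group by status; take SUM of the expression per group.
  archived: ids {2, 7, 12} → SUM(amount + qty)=595
  closed: ids {3, 6, 8} → SUM(amount + qty)=451
  draft: ids {5, 11} → SUM(amount + qty)=127
  open: ids {1, 4, 9, 10} → SUM(amount + qty)=535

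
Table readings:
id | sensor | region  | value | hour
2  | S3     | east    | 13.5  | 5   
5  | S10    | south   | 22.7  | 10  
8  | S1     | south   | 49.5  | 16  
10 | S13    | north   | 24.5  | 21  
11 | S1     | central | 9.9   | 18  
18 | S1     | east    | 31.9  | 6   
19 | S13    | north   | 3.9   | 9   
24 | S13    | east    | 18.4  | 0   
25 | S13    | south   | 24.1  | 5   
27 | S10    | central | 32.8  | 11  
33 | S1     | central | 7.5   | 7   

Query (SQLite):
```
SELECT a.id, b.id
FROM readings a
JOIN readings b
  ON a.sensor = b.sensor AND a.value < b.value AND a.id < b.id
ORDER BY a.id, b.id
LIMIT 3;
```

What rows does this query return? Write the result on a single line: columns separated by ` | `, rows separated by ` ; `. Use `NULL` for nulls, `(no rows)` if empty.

5 | 27 ; 11 | 18 ; 19 | 24

Pairs (a,b) with same sensor, a.value < b.value, a.id < b.id.
sensor groups: S1:{8,11,18,33} S10:{5,27} S13:{10,19,24,25} S3:{2}
Ordered by (a.id, b.id); first 3.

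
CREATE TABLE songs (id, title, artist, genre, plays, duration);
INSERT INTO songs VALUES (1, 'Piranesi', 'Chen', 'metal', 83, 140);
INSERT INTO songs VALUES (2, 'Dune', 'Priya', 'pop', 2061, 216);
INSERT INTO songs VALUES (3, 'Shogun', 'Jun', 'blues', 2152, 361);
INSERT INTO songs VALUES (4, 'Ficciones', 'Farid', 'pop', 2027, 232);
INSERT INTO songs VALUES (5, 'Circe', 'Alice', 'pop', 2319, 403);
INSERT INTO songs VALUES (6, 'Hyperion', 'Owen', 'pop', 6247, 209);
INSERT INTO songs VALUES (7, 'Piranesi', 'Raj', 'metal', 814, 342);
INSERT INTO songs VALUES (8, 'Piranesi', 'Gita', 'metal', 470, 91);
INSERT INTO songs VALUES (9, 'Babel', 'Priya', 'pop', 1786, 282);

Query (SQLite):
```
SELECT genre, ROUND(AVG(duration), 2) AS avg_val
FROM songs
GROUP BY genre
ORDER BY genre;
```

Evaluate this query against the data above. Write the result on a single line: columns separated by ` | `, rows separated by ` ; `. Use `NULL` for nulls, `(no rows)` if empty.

Partition songs by genre; compute ROUND(AVG(duration), 2) within each group.
  blues: ids {3} → ROUND(AVG(duration), 2)=361
  metal: ids {1, 7, 8} → ROUND(AVG(duration), 2)=191
  pop: ids {2, 4, 5, 6, 9} → ROUND(AVG(duration), 2)=268.4

blues | 361 ; metal | 191 ; pop | 268.4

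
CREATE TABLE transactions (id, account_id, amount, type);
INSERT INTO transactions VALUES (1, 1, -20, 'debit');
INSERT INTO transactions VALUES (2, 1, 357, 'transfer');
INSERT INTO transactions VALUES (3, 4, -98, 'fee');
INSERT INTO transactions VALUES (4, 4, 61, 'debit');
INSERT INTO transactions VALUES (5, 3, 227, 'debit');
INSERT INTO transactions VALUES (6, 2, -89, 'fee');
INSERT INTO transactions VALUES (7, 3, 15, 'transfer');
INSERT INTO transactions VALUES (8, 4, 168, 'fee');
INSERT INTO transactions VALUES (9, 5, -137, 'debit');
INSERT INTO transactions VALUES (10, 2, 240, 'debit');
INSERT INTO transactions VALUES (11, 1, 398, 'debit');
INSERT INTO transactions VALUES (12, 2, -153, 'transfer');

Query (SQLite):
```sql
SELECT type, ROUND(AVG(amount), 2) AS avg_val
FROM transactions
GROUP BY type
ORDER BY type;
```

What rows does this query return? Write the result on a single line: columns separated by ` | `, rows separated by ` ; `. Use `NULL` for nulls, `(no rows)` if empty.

Partition transactions by type; compute ROUND(AVG(amount), 2) within each group.
  debit: ids {1, 4, 5, 9, 10, 11} → ROUND(AVG(amount), 2)=128.17
  fee: ids {3, 6, 8} → ROUND(AVG(amount), 2)=-6.33
  transfer: ids {2, 7, 12} → ROUND(AVG(amount), 2)=73

debit | 128.17 ; fee | -6.33 ; transfer | 73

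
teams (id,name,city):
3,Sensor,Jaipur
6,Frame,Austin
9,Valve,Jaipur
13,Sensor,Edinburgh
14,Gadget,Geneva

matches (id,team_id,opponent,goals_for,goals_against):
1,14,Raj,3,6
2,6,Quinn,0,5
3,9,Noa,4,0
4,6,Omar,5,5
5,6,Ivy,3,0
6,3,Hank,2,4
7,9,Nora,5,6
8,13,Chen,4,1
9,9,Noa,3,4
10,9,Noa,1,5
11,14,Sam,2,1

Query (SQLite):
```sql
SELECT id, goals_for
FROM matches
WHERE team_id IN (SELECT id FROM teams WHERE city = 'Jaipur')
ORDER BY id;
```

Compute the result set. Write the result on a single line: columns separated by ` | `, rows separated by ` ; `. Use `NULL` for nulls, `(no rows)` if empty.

3 | 4 ; 6 | 2 ; 7 | 5 ; 9 | 3 ; 10 | 1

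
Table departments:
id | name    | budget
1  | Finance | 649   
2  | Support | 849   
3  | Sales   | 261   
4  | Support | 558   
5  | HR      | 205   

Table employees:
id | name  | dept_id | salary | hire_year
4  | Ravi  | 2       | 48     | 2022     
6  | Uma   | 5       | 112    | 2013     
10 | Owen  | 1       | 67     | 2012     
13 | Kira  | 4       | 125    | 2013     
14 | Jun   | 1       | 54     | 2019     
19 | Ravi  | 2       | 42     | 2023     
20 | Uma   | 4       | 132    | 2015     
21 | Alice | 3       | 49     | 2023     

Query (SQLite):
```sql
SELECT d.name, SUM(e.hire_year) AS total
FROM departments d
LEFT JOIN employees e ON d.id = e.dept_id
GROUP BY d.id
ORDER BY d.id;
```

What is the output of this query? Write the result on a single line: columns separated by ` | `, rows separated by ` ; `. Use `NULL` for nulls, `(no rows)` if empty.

Finance | 4031 ; Support | 4045 ; Sales | 2023 ; Support | 4028 ; HR | 2013

LEFT JOIN keeps every departments row; unmatched ones get NULL for employees columns.
Group by departments.id and compute SUM(e.hire_year). SUM over an all-NULL group is NULL.
  1: ids {10, 14} → SUM(e.hire_year)=4031
  2: ids {4, 19} → SUM(e.hire_year)=4045
  3: ids {21} → SUM(e.hire_year)=2023
  4: ids {13, 20} → SUM(e.hire_year)=4028
  5: ids {6} → SUM(e.hire_year)=2013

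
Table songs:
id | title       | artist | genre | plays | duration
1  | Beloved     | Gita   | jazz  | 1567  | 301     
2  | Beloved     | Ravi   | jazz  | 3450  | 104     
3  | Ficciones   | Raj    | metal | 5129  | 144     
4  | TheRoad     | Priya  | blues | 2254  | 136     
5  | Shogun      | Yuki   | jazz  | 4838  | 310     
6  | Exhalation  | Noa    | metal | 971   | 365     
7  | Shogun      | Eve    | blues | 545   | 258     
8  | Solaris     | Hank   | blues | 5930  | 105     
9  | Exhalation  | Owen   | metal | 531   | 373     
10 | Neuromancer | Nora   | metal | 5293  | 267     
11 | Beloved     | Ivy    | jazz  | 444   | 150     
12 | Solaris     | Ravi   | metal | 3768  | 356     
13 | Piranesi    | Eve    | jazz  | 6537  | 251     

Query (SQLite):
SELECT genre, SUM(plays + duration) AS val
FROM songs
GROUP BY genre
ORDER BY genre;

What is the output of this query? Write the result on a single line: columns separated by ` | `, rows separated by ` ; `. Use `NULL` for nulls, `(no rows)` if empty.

For each row compute plays + duration.
Group by genre; take SUM of the expression per group.
  blues: ids {4, 7, 8} → SUM(plays + duration)=9228
  jazz: ids {1, 2, 5, 11, 13} → SUM(plays + duration)=17952
  metal: ids {3, 6, 9, 10, 12} → SUM(plays + duration)=17197

blues | 9228 ; jazz | 17952 ; metal | 17197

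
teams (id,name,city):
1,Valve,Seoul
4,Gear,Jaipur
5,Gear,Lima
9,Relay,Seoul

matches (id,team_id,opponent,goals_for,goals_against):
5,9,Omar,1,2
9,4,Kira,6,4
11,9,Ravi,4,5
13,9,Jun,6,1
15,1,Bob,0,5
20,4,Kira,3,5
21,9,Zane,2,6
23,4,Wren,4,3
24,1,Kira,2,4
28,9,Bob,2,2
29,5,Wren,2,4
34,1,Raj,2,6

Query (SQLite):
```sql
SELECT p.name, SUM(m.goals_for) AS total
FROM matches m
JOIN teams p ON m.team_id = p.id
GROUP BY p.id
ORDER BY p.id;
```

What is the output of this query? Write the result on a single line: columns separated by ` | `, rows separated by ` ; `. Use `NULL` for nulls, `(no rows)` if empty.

Valve | 4 ; Gear | 13 ; Gear | 2 ; Relay | 15

Join each matches row to its teams via team_id.
Group joined rows by teams.id; compute SUM(m.goals_for) per group.
  1: ids {15, 24, 34} → SUM(m.goals_for)=4
  4: ids {9, 20, 23} → SUM(m.goals_for)=13
  5: ids {29} → SUM(m.goals_for)=2
  9: ids {5, 11, 13, 21, 28} → SUM(m.goals_for)=15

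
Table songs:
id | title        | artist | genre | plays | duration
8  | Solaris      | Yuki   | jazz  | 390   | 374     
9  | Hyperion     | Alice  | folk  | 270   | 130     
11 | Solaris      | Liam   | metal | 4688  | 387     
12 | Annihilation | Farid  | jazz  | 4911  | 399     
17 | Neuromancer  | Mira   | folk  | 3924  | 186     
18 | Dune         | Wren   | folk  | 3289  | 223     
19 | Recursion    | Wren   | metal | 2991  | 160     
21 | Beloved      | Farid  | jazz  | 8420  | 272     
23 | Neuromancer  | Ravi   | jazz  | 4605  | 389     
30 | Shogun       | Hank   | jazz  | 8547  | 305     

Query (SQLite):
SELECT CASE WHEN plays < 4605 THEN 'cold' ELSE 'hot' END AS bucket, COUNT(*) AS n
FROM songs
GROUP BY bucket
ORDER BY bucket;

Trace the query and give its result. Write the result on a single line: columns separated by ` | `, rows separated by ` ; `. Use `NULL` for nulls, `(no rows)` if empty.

Bucket rows by plays < 4605 → 'cold' else 'hot'; count each bucket.

cold | 5 ; hot | 5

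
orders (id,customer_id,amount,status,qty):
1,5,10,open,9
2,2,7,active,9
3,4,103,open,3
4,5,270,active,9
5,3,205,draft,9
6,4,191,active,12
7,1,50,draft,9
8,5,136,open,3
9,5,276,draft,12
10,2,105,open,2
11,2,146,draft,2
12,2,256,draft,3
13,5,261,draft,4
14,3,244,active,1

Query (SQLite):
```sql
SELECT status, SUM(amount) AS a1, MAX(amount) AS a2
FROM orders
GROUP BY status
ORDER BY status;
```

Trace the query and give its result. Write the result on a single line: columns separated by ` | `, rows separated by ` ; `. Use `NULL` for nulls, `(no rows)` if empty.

Group orders by status.
Per group compute: SUM(amount), MAX(amount).
  active: ids {2, 4, 6, 14} → SUM(amount)=712, MAX(amount)=270
  draft: ids {5, 7, 9, 11, 12, 13} → SUM(amount)=1194, MAX(amount)=276
  open: ids {1, 3, 8, 10} → SUM(amount)=354, MAX(amount)=136

active | 712 | 270 ; draft | 1194 | 276 ; open | 354 | 136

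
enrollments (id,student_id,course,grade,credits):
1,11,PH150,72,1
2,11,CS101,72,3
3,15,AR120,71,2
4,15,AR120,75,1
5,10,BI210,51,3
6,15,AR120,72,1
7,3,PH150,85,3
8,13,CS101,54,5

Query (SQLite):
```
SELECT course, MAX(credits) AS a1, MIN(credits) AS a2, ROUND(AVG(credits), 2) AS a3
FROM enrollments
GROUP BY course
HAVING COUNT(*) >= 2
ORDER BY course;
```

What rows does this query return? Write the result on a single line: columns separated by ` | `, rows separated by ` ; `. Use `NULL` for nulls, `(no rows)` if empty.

AR120 | 2 | 1 | 1.33 ; CS101 | 5 | 3 | 4 ; PH150 | 3 | 1 | 2

Group enrollments by course.
Per group compute: MAX(credits), MIN(credits), ROUND(AVG(credits), 2).
HAVING: drop groups with fewer than 2 rows.
  AR120: ids {3, 4, 6} → MAX(credits)=2, MIN(credits)=1, ROUND(AVG(credits), 2)=1.33
  BI210: ids {5} → MAX(credits)=3, MIN(credits)=3, ROUND(AVG(credits), 2)=3
  CS101: ids {2, 8} → MAX(credits)=5, MIN(credits)=3, ROUND(AVG(credits), 2)=4
  PH150: ids {1, 7} → MAX(credits)=3, MIN(credits)=1, ROUND(AVG(credits), 2)=2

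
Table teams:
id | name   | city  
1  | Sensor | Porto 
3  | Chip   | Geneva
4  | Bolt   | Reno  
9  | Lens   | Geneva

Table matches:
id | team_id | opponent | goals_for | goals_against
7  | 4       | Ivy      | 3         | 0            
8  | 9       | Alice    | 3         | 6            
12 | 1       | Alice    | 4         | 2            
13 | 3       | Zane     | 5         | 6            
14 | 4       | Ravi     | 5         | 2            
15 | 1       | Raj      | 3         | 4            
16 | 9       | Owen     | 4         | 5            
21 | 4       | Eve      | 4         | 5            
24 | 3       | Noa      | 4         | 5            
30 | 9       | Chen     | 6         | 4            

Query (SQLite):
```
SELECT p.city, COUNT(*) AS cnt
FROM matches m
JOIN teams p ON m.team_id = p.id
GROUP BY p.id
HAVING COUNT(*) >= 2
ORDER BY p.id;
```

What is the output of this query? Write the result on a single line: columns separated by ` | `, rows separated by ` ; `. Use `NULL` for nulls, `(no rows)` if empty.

Porto | 2 ; Geneva | 2 ; Reno | 3 ; Geneva | 3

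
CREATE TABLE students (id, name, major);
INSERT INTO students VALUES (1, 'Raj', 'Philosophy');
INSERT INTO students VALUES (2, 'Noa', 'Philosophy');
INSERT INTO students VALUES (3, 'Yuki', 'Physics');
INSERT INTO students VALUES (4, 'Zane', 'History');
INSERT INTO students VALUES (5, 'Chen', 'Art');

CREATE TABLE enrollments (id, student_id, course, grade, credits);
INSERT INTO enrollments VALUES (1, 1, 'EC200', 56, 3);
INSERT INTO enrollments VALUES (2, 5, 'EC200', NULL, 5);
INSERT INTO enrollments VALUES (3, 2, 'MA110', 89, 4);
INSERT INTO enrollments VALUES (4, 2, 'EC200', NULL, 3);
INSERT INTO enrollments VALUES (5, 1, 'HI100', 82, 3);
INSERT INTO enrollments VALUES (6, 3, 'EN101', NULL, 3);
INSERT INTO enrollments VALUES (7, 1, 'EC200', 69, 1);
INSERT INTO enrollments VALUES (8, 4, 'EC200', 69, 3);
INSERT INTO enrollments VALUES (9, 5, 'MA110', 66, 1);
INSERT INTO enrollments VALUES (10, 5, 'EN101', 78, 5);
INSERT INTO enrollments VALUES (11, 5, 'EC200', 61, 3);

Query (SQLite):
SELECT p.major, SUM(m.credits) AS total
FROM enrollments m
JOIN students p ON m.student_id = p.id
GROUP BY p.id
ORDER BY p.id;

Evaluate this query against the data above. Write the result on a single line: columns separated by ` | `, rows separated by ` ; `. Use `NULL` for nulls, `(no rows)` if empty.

Philosophy | 7 ; Philosophy | 7 ; Physics | 3 ; History | 3 ; Art | 14

Join each enrollments row to its students via student_id.
Group joined rows by students.id; compute SUM(m.credits) per group.
  1: ids {1, 5, 7} → SUM(m.credits)=7
  2: ids {3, 4} → SUM(m.credits)=7
  3: ids {6} → SUM(m.credits)=3
  4: ids {8} → SUM(m.credits)=3
  5: ids {2, 9, 10, 11} → SUM(m.credits)=14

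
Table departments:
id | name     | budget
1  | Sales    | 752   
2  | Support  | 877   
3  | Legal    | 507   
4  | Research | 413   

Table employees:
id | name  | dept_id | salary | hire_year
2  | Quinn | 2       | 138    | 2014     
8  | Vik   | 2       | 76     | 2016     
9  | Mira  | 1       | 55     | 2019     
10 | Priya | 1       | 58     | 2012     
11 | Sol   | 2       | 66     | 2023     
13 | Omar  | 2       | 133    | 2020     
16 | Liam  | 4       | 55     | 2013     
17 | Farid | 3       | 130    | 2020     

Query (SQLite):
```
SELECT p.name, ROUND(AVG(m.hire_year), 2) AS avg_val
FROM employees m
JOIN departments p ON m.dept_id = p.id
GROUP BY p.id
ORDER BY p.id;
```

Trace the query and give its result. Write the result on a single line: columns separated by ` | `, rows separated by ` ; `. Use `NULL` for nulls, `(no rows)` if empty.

Sales | 2015.5 ; Support | 2018.25 ; Legal | 2020 ; Research | 2013

Join each employees row to its departments via dept_id.
Group joined rows by departments.id; compute ROUND(AVG(m.hire_year), 2) per group.
  1: ids {9, 10} → ROUND(AVG(m.hire_year), 2)=2015.5
  2: ids {2, 8, 11, 13} → ROUND(AVG(m.hire_year), 2)=2018.25
  3: ids {17} → ROUND(AVG(m.hire_year), 2)=2020
  4: ids {16} → ROUND(AVG(m.hire_year), 2)=2013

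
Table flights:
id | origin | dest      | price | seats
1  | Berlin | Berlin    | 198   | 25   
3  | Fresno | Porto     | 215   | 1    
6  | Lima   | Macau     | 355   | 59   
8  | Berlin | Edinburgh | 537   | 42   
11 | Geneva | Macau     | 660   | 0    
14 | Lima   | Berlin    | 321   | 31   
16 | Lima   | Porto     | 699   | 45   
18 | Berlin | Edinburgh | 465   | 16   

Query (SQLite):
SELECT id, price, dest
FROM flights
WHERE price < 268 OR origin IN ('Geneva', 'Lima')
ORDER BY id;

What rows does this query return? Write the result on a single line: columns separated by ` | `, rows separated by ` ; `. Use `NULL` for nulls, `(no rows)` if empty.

1 | 198 | Berlin ; 3 | 215 | Porto ; 6 | 355 | Macau ; 11 | 660 | Macau ; 14 | 321 | Berlin ; 16 | 699 | Porto

price < 268: ids {1, 3}
origin IN ('Geneva', 'Lima'): ids {6, 11, 14, 16}
Combine with OR.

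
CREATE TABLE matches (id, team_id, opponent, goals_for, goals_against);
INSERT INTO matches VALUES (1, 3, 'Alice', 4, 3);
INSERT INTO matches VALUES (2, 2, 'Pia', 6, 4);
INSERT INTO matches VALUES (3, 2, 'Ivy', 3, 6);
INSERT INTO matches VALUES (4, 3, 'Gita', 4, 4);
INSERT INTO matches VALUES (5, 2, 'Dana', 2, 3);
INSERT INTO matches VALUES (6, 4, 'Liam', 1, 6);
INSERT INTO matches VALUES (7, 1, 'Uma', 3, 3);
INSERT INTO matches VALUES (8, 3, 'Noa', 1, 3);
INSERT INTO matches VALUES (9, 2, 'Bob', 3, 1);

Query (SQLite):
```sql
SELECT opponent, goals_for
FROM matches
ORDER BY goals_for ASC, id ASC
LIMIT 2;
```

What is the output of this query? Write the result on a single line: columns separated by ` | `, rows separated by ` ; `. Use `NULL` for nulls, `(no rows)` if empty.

Liam | 1 ; Noa | 1

Sort by goals_for asc, tiebreak id asc: (1, id=6), (1, id=8), (2, id=5), (3, id=3), (3, id=7) …. Take first 2.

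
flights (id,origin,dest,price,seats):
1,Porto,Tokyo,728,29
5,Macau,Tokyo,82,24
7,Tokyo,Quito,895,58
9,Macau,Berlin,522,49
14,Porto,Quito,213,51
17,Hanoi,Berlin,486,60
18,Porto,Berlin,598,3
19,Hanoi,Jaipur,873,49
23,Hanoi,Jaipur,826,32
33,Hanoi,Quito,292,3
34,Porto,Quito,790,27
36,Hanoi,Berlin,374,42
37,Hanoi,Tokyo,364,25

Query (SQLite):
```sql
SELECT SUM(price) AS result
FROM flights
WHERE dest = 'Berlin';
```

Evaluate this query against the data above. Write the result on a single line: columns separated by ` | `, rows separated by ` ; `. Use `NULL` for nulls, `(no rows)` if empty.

Rows where dest='Berlin' → price values: [522, 486, 598, 374].
SUM of non-NULL values = 1980.

1980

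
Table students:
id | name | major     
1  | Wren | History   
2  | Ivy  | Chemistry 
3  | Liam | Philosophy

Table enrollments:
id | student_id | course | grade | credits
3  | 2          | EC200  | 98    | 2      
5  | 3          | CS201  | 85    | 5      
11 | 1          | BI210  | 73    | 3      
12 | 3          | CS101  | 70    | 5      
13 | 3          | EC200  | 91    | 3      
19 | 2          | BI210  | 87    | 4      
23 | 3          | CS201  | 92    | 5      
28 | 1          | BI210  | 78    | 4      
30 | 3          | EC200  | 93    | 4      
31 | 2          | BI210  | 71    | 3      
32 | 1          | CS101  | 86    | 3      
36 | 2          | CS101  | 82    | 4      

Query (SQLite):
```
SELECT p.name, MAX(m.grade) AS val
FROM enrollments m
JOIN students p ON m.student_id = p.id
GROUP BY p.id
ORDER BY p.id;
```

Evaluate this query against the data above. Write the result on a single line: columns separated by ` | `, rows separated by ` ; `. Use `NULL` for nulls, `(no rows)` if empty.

Wren | 86 ; Ivy | 98 ; Liam | 93

Join each enrollments row to its students via student_id.
Group joined rows by students.id; compute MAX(m.grade) per group.
  1: ids {11, 28, 32} → MAX(m.grade)=86
  2: ids {3, 19, 31, 36} → MAX(m.grade)=98
  3: ids {5, 12, 13, 23, 30} → MAX(m.grade)=93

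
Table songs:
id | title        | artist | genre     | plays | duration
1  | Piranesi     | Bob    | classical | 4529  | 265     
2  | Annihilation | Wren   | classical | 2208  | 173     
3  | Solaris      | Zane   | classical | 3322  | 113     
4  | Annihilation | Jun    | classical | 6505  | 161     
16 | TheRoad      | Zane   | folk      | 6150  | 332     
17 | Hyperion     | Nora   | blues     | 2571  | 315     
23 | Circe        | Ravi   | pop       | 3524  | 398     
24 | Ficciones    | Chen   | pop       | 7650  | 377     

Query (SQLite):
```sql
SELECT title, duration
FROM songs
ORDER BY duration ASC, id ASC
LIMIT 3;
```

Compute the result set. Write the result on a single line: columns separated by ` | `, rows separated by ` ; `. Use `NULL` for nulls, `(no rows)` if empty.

Sort by duration asc, tiebreak id asc: (113, id=3), (161, id=4), (173, id=2), (265, id=1), (315, id=17), (332, id=16) …. Take first 3.

Solaris | 113 ; Annihilation | 161 ; Annihilation | 173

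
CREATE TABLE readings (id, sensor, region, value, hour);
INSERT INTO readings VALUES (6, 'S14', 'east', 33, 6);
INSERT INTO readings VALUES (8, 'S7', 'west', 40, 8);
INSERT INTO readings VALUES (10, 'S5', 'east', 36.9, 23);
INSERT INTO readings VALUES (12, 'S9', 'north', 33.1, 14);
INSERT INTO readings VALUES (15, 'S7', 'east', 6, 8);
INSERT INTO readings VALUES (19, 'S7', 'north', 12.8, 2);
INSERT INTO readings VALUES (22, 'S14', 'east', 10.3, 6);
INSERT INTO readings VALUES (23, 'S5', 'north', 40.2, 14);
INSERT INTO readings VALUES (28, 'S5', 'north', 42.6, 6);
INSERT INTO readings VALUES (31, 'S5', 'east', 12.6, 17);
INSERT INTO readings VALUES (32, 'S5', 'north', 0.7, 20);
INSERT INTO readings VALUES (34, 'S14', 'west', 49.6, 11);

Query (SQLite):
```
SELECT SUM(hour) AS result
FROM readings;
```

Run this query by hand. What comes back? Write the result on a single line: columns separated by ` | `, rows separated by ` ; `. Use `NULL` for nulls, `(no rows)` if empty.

135

All hour values: [6, 8, 23, 14, 8, 2, 6, 14, 6, 17, 20, 11].
SUM of non-NULL values = 135.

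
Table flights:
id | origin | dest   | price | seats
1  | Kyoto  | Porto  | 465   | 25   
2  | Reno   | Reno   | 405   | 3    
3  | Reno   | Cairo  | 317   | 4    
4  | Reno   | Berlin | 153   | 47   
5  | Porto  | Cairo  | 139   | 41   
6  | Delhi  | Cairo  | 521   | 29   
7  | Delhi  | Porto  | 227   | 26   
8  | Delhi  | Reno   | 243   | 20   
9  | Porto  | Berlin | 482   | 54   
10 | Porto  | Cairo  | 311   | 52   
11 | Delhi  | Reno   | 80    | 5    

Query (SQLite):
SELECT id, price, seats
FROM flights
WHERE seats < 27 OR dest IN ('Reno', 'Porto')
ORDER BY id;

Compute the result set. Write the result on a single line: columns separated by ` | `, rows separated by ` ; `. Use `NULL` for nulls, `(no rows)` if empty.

seats < 27: ids {1, 2, 3, 7, 8, 11}
dest IN ('Reno', 'Porto'): ids {1, 2, 7, 8, 11}
Combine with OR.

1 | 465 | 25 ; 2 | 405 | 3 ; 3 | 317 | 4 ; 7 | 227 | 26 ; 8 | 243 | 20 ; 11 | 80 | 5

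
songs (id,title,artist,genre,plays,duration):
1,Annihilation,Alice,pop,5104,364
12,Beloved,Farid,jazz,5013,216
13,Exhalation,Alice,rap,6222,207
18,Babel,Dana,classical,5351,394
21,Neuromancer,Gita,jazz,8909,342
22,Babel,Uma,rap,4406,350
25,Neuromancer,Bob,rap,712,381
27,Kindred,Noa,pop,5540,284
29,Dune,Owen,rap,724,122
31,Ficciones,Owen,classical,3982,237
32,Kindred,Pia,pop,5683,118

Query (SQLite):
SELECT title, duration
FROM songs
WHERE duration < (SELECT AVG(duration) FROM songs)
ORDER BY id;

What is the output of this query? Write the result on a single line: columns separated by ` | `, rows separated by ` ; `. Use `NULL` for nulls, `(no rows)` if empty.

Beloved | 216 ; Exhalation | 207 ; Dune | 122 ; Ficciones | 237 ; Kindred | 118

Scalar subquery: AVG(duration) over all songs rows = 274.090909 (≈; comparison uses full precision).
Keep rows where duration < that value.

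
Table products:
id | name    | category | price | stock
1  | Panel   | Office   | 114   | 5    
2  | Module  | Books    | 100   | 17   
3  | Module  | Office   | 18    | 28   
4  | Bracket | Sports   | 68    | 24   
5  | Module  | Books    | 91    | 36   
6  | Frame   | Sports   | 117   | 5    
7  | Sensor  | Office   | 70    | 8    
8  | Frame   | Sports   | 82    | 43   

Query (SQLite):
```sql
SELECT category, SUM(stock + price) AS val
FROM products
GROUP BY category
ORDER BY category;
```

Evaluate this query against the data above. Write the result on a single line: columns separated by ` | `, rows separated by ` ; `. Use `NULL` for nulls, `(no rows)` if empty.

Books | 244 ; Office | 243 ; Sports | 339

For each row compute stock + price.
Group by category; take SUM of the expression per group.
  Books: ids {2, 5} → SUM(stock + price)=244
  Office: ids {1, 3, 7} → SUM(stock + price)=243
  Sports: ids {4, 6, 8} → SUM(stock + price)=339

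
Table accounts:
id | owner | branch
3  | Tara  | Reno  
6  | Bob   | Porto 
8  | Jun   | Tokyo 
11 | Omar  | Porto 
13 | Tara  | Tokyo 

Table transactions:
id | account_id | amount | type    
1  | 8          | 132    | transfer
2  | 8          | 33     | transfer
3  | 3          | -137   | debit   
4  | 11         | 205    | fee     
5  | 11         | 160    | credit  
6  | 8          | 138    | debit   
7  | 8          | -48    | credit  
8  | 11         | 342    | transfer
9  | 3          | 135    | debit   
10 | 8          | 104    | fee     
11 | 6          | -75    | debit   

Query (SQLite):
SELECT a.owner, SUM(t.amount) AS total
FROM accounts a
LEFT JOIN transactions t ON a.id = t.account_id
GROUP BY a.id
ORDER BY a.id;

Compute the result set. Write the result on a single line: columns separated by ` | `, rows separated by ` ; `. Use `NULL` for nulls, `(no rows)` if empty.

LEFT JOIN keeps every accounts row; unmatched ones get NULL for transactions columns.
Group by accounts.id and compute SUM(t.amount). SUM over an all-NULL group is NULL.
  3: ids {3, 9} → SUM(t.amount)=-2
  6: ids {11} → SUM(t.amount)=-75
  8: ids {1, 2, 6, 7, 10} → SUM(t.amount)=359
  11: ids {4, 5, 8} → SUM(t.amount)=707
  13: ids {—} → SUM(t.amount)=NULL

Tara | -2 ; Bob | -75 ; Jun | 359 ; Omar | 707 ; Tara | NULL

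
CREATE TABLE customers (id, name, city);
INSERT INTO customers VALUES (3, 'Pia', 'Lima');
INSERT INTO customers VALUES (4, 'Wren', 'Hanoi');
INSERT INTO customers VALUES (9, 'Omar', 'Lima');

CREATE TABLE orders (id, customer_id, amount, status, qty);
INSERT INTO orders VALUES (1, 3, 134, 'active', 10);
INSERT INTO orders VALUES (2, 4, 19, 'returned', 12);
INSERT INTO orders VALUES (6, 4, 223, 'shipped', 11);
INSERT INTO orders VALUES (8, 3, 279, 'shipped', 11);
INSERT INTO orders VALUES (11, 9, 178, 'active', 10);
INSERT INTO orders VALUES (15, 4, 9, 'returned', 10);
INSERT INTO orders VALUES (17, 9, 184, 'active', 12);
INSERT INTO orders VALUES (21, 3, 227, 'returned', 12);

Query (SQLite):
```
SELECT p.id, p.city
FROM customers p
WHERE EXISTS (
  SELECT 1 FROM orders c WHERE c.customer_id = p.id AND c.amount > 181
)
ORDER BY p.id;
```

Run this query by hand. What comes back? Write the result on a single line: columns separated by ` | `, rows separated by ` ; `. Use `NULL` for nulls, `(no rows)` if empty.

3 | Lima ; 4 | Hanoi ; 9 | Lima

For each customers row, check whether any orders with matching customer_id has amount > 181.
Keep rows where that is true.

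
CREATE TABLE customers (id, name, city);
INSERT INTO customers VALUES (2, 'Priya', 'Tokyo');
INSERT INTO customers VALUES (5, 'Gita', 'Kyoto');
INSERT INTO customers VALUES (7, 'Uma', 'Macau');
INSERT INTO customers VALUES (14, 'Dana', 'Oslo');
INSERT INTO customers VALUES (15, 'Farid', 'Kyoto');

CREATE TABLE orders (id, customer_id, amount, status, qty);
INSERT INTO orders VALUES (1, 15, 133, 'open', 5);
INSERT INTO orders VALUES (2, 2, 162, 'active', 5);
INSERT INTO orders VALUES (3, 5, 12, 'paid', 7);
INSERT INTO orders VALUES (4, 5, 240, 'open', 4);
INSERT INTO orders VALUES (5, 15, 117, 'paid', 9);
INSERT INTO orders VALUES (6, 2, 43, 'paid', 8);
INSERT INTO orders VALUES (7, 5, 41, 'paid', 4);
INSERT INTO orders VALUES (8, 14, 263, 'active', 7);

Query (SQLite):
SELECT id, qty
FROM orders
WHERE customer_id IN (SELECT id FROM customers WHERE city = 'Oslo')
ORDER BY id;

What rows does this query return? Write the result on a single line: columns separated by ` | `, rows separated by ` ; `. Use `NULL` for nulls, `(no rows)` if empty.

8 | 7

Inner query: customers.id where city = 'Oslo'.
Outer: keep orders rows whose customer_id is in that set.
Inner query → {14}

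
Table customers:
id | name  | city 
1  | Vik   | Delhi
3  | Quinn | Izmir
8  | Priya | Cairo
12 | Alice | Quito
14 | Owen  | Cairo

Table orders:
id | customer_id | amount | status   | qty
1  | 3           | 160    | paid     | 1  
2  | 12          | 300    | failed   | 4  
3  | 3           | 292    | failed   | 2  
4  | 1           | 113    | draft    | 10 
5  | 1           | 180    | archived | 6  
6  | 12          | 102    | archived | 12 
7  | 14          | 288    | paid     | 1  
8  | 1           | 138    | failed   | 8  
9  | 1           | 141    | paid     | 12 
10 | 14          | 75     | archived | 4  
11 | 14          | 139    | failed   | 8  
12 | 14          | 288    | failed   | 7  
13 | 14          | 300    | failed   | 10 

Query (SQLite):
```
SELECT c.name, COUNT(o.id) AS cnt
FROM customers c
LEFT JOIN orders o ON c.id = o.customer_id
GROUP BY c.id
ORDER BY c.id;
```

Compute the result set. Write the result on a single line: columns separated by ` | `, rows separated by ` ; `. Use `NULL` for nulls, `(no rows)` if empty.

LEFT JOIN keeps every customers row; unmatched ones get NULL for orders columns.
Group by customers.id and compute COUNT(o.id). COUNT(col) of an all-NULL group is 0.
  1: ids {4, 5, 8, 9} → COUNT(o.id)=4
  3: ids {1, 3} → COUNT(o.id)=2
  8: ids {—} → COUNT(o.id)=0
  12: ids {2, 6} → COUNT(o.id)=2
  14: ids {7, 10, 11, 12, 13} → COUNT(o.id)=5

Vik | 4 ; Quinn | 2 ; Priya | 0 ; Alice | 2 ; Owen | 5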